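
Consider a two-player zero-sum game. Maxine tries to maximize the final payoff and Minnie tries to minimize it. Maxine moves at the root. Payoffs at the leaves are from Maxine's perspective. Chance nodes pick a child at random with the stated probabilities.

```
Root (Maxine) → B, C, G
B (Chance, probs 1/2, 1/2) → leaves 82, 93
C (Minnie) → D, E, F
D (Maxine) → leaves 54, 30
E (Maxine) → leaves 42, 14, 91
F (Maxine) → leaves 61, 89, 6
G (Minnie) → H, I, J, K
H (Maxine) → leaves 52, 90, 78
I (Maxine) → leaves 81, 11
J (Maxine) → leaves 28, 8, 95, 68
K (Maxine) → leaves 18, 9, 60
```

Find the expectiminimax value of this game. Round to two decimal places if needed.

B (Chance): 1/2·82 + 1/2·93 = 87.5
D (Maxine): max(54, 30) = 54
E (Maxine): max(42, 14, 91) = 91
F (Maxine): max(61, 89, 6) = 89
C (Minnie): min(54, 91, 89) = 54
H (Maxine): max(52, 90, 78) = 90
I (Maxine): max(81, 11) = 81
J (Maxine): max(28, 8, 95, 68) = 95
K (Maxine): max(18, 9, 60) = 60
G (Minnie): min(90, 81, 95, 60) = 60
Root (Maxine): max(87.5, 54, 60) = 87.5

87.5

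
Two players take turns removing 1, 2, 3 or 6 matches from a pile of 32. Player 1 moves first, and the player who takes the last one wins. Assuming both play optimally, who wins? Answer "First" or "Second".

Mark each pile size as W (mover wins) or L (mover loses):
i:   0  1  2  3  4  5  6  7  8  9 10 11 12 13 14 15 16 17 18 19 20 21 22 23 24 25 26 27 28 29 30 31 32
     L  W  W  W  L  W  W  W  L  W  W  W  L  W  W  W  L  W  W  W  L  W  W  W  L  W  W  W  L  W  W  W  L
Position 32 is L, so the second player wins.

Second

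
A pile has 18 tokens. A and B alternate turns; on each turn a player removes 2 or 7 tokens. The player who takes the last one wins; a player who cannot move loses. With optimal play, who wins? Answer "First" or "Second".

Second

Compute winning (W) and losing (L) positions by backward induction:
i:   0  1  2  3  4  5  6  7  8  9 10 11 12 13 14 15 16 17 18
     L  L  W  W  L  L  W  W  W  L  L  W  W  L  L  W  W  W  L
Position 18 is L, so the second player wins.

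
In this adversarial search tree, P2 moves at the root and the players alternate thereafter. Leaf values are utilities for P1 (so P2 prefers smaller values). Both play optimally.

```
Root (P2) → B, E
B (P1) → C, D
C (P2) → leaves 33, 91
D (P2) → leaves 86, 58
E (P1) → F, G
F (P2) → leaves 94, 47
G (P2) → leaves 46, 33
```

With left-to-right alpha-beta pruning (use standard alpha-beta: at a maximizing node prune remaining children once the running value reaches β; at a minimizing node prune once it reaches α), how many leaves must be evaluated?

C [α=-∞,β=+∞]: v=33
D [α=33,β=+∞]: v=58
B [α=-∞,β=+∞]: v=58
F [α=-∞,β=58]: v=47
G [α=47,β=58]: v=46 after child 1 ≤ α → α-cutoff, skip 1
E [α=-∞,β=58]: v=47
Root [α=-∞,β=+∞]: v=47
Leaves evaluated: 7 of 8.

7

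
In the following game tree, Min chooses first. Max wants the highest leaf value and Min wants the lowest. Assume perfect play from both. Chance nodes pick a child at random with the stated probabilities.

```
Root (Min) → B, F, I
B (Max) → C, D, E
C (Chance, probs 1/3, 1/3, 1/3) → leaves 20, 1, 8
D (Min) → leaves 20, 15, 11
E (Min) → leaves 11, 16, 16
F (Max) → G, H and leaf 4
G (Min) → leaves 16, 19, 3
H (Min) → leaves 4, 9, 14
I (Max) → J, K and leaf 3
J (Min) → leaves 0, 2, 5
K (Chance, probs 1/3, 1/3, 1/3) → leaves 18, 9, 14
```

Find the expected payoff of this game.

C (Chance): 1/3·20 + 1/3·1 + 1/3·8 = 9.67
D (Min): min(20, 15, 11) = 11
E (Min): min(11, 16, 16) = 11
B (Max): max(9.67, 11, 11) = 11
G (Min): min(16, 19, 3) = 3
H (Min): min(4, 9, 14) = 4
F (Max): max(3, 4, 4) = 4
J (Min): min(0, 2, 5) = 0
K (Chance): 1/3·18 + 1/3·9 + 1/3·14 = 13.67
I (Max): max(0, 13.67, 3) = 13.67
Root (Min): min(11, 4, 13.67) = 4

4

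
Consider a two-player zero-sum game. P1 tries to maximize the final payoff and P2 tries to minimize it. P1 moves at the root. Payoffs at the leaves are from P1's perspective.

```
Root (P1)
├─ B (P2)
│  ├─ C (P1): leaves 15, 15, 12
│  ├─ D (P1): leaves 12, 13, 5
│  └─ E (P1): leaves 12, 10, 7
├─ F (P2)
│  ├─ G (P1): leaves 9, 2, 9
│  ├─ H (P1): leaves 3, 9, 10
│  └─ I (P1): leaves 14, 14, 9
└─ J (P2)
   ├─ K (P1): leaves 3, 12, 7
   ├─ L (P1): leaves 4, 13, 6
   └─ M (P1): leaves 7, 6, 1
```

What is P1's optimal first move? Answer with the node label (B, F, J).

B

C (P1): max(15, 15, 12) = 15
D (P1): max(12, 13, 5) = 13
E (P1): max(12, 10, 7) = 12
B (P2): min(15, 13, 12) = 12
G (P1): max(9, 2, 9) = 9
H (P1): max(3, 9, 10) = 10
I (P1): max(14, 14, 9) = 14
F (P2): min(9, 10, 14) = 9
K (P1): max(3, 12, 7) = 12
L (P1): max(4, 13, 6) = 13
M (P1): max(7, 6, 1) = 7
J (P2): min(12, 13, 7) = 7
Root (P1): max(12, 9, 7) = 12
P1 picks the child with the highest value: B (value 12).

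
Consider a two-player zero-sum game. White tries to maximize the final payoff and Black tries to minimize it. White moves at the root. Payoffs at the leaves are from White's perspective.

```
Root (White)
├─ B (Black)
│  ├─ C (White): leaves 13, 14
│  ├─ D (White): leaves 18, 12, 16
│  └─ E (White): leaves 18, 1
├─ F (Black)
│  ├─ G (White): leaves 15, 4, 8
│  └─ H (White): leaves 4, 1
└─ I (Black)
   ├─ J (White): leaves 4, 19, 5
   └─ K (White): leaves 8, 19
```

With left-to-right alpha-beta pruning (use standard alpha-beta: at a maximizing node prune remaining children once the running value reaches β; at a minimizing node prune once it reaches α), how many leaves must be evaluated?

C [α=-∞,β=+∞]: v=14
D [α=-∞,β=14]: v=18 after child 1 ≥ β → β-cutoff, skip 2
E [α=-∞,β=14]: v=18 after child 1 ≥ β → β-cutoff, skip 1
B [α=-∞,β=+∞]: v=14
G [α=14,β=+∞]: v=15
H [α=14,β=15]: v=4
F [α=14,β=+∞]: v=4
J [α=14,β=+∞]: v=19
K [α=14,β=19]: v=19
I [α=14,β=+∞]: v=19
Root [α=-∞,β=+∞]: v=19
Leaves evaluated: 14 of 17.

14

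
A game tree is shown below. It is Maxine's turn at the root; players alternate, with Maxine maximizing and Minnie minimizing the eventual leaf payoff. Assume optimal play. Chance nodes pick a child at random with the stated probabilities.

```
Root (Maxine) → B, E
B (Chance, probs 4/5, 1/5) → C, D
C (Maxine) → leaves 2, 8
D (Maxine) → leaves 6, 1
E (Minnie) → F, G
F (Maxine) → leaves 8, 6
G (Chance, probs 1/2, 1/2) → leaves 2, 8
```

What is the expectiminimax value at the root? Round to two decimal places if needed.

7.6

C (Maxine): max(2, 8) = 8
D (Maxine): max(6, 1) = 6
B (Chance): 4/5·8 + 1/5·6 = 7.6
F (Maxine): max(8, 6) = 8
G (Chance): 1/2·2 + 1/2·8 = 5
E (Minnie): min(8, 5) = 5
Root (Maxine): max(7.6, 5) = 7.6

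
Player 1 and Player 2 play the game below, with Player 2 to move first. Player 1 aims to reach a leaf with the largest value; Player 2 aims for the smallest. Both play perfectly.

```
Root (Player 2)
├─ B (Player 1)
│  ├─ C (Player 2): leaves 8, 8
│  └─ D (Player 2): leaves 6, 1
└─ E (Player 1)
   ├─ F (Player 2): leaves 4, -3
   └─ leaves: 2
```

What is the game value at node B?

8

C: min(8, 8) = 8
D: min(6, 1) = 1
B: max(8, 1) = 8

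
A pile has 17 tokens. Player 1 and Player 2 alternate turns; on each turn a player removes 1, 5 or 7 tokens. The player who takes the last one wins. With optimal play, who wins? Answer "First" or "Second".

First

i:   0  1  2  3  4  5  6  7  8  9 10 11 12 13 14 15 16 17
     L  W  L  W  L  W  L  W  L  W  L  W  L  W  L  W  L  W
Position 17 is W, so the first player wins.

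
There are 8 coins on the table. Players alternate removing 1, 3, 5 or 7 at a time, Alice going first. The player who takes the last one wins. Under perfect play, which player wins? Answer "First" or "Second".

Second

Compute winning (W) and losing (L) positions by backward induction:
i:   0  1  2  3  4  5  6  7  8
     L  W  L  W  L  W  L  W  L
Position 8 is L, so the second player wins.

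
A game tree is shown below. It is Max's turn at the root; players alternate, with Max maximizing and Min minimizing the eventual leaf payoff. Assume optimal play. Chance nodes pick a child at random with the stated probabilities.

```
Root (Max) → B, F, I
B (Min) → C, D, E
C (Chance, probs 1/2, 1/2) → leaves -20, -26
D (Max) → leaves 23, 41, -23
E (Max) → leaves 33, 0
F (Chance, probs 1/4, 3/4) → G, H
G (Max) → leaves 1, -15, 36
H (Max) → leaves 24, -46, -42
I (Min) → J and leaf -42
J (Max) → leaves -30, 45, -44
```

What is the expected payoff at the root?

C (Chance): 1/2·-20 + 1/2·-26 = -23
D (Max): max(23, 41, -23) = 41
E (Max): max(33, 0) = 33
B (Min): min(-23, 41, 33) = -23
G (Max): max(1, -15, 36) = 36
H (Max): max(24, -46, -42) = 24
F (Chance): 1/4·36 + 3/4·24 = 27
J (Max): max(-30, 45, -44) = 45
I (Min): min(45, -42) = -42
Root (Max): max(-23, 27, -42) = 27

27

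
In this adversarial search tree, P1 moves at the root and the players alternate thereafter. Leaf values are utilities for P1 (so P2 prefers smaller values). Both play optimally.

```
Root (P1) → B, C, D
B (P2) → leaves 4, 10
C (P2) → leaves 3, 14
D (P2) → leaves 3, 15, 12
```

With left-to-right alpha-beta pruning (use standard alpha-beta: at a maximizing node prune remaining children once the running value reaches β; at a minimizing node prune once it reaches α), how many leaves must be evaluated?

B [α=-∞,β=+∞]: v=4
C [α=4,β=+∞]: v=3 after child 1 ≤ α → α-cutoff, skip 1
D [α=4,β=+∞]: v=3 after child 1 ≤ α → α-cutoff, skip 2
Root [α=-∞,β=+∞]: v=4
Leaves evaluated: 4 of 7.

4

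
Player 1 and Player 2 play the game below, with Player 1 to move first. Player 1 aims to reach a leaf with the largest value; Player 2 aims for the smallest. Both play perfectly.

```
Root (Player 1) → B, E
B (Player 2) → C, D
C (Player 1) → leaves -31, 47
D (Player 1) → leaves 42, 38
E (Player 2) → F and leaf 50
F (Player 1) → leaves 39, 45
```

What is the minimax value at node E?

F: max(39, 45) = 45
E: min(45, 50) = 45

45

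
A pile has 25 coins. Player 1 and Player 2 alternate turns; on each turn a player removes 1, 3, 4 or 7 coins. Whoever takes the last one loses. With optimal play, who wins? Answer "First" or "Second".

Second

W/L table (W = player to move can force a win):
i:   0  1  2  3  4  5  6  7  8  9 10 11 12 13 14 15 16 17 18 19 20 21 22 23 24 25
     W  L  W  L  W  W  W  W  W  L  W  L  W  W  W  W  W  L  W  L  W  W  W  W  W  L
Position 25 is L, so the second player wins.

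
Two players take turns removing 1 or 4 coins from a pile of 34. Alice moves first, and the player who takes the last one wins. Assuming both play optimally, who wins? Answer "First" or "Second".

First

W/L table (W = player to move can force a win):
i:   0  1  2  3  4  5  6  7  8  9 10 11 12 13 14 15 16 17 18 19 20 21 22 23 24 25 26 27 28 29 30 31 32 33 34
     L  W  L  W  W  L  W  L  W  W  L  W  L  W  W  L  W  L  W  W  L  W  L  W  W  L  W  L  W  W  L  W  L  W  W
Position 34 is W, so the first player wins.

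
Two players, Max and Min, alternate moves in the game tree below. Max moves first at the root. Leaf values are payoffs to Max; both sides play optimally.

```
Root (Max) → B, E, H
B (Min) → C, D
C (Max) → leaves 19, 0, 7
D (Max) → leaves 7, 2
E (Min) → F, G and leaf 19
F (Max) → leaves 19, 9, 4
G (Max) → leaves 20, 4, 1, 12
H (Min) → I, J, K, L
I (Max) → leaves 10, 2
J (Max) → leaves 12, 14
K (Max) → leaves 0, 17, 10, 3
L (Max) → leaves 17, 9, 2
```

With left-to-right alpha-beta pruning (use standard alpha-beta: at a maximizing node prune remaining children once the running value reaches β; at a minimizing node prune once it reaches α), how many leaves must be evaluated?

12

C [α=-∞,β=+∞]: v=19
D [α=-∞,β=19]: v=7
B [α=-∞,β=+∞]: v=7
F [α=7,β=+∞]: v=19
G [α=7,β=19]: v=20 after child 1 ≥ β → β-cutoff, skip 3
E [α=7,β=+∞]: v=19
I [α=19,β=+∞]: v=10
H [α=19,β=+∞]: v=10 after child 1 ≤ α → α-cutoff, skip 3
Root [α=-∞,β=+∞]: v=19
Leaves evaluated: 12 of 24.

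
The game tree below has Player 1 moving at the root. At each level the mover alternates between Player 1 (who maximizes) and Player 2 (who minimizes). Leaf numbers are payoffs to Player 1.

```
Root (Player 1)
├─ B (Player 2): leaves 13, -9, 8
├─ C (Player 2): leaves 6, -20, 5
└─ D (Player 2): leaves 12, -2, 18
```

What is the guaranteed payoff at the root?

-2

B (Player 2): min(13, -9, 8) = -9
C (Player 2): min(6, -20, 5) = -20
D (Player 2): min(12, -2, 18) = -2
Root (Player 1): max(-9, -20, -2) = -2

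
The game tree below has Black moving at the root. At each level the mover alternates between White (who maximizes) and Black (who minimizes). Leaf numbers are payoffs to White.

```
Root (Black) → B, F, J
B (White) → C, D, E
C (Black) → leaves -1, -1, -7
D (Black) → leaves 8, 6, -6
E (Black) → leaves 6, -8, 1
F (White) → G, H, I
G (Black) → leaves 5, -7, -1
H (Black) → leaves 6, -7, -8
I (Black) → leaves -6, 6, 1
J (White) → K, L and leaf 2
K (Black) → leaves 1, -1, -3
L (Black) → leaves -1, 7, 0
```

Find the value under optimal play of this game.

-6

C (Black): min(-1, -1, -7) = -7
D (Black): min(8, 6, -6) = -6
E (Black): min(6, -8, 1) = -8
B (White): max(-7, -6, -8) = -6
G (Black): min(5, -7, -1) = -7
H (Black): min(6, -7, -8) = -8
I (Black): min(-6, 6, 1) = -6
F (White): max(-7, -8, -6) = -6
K (Black): min(1, -1, -3) = -3
L (Black): min(-1, 7, 0) = -1
J (White): max(-3, -1, 2) = 2
Root (Black): min(-6, -6, 2) = -6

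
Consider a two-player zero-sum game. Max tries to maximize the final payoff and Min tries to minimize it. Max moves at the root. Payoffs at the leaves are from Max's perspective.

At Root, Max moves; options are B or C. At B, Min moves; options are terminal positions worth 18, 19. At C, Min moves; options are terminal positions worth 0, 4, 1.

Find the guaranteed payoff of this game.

18

B (Min): min(18, 19) = 18
C (Min): min(0, 4, 1) = 0
Root (Max): max(18, 0) = 18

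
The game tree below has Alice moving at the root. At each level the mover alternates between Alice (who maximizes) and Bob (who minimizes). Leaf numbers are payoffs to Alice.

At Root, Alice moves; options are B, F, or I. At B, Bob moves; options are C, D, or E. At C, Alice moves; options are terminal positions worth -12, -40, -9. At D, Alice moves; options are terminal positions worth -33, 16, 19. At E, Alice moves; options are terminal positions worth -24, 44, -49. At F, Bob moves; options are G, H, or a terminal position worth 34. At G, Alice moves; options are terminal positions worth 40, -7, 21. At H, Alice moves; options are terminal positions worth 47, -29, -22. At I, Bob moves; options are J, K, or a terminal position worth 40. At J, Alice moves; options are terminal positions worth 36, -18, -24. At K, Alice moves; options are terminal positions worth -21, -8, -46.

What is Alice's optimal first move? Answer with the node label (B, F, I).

F

C (Alice): max(-12, -40, -9) = -9
D (Alice): max(-33, 16, 19) = 19
E (Alice): max(-24, 44, -49) = 44
B (Bob): min(-9, 19, 44) = -9
G (Alice): max(40, -7, 21) = 40
H (Alice): max(47, -29, -22) = 47
F (Bob): min(40, 47, 34) = 34
J (Alice): max(36, -18, -24) = 36
K (Alice): max(-21, -8, -46) = -8
I (Bob): min(36, -8, 40) = -8
Root (Alice): max(-9, 34, -8) = 34
Alice picks the child with the highest value: F (value 34).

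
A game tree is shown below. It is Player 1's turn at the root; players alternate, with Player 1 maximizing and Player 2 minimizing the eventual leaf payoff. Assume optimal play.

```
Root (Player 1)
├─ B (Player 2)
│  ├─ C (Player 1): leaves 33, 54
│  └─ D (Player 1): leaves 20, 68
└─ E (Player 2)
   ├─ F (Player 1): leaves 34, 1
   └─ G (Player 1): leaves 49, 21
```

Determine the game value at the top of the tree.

54

C (Player 1): max(33, 54) = 54
D (Player 1): max(20, 68) = 68
B (Player 2): min(54, 68) = 54
F (Player 1): max(34, 1) = 34
G (Player 1): max(49, 21) = 49
E (Player 2): min(34, 49) = 34
Root (Player 1): max(54, 34) = 54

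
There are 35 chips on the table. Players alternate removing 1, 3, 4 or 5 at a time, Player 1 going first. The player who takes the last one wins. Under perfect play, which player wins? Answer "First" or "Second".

Mark each pile size as W (mover wins) or L (mover loses):
i:   0  1  2  3  4  5  6  7  8  9 10 11 12 13 14 15 16 17 18 19 20 21 22 23 24 25 26 27 28 29 30 31 32 33 34 35
     L  W  L  W  W  W  W  W  L  W  L  W  W  W  W  W  L  W  L  W  W  W  W  W  L  W  L  W  W  W  W  W  L  W  L  W
Position 35 is W, so the first player wins.

First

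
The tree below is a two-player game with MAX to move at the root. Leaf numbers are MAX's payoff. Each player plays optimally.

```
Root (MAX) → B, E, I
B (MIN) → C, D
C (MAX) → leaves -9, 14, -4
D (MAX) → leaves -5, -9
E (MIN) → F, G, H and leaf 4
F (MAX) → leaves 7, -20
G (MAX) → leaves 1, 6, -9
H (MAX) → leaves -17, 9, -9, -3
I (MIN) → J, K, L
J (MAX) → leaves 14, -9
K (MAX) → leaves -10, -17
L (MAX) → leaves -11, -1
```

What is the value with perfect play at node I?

-10

J: max(14, -9) = 14
K: max(-10, -17) = -10
L: max(-11, -1) = -1
I: min(14, -10, -1) = -10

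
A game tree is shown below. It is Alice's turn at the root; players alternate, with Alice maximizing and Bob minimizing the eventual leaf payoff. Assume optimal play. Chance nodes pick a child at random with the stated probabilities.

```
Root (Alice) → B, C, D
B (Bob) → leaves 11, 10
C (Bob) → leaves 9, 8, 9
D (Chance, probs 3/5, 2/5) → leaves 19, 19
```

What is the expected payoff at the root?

B (Bob): min(11, 10) = 10
C (Bob): min(9, 8, 9) = 8
D (Chance): 3/5·19 + 2/5·19 = 19
Root (Alice): max(10, 8, 19) = 19

19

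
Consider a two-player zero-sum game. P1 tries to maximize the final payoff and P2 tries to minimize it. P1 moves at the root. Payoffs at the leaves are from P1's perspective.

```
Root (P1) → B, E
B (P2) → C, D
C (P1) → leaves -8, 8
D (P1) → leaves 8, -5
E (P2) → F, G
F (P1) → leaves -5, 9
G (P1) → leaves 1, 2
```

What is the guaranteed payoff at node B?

C: max(-8, 8) = 8
D: max(8, -5) = 8
B: min(8, 8) = 8

8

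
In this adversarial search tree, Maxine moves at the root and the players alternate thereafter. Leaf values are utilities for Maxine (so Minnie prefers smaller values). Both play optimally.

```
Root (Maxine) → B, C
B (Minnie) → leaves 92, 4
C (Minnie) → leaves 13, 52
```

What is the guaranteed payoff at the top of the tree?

B (Minnie): min(92, 4) = 4
C (Minnie): min(13, 52) = 13
Root (Maxine): max(4, 13) = 13

13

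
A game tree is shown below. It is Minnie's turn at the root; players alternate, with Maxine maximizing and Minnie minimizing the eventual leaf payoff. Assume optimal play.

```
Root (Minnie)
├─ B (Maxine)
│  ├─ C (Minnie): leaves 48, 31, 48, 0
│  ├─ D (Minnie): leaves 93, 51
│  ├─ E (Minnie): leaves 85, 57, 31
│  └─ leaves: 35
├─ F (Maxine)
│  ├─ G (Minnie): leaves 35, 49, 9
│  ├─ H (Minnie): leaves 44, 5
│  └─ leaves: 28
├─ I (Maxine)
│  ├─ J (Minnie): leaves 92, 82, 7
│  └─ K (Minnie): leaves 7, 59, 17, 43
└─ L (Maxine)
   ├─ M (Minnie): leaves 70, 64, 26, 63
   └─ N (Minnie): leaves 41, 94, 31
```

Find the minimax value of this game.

7

C (Minnie): min(48, 31, 48, 0) = 0
D (Minnie): min(93, 51) = 51
E (Minnie): min(85, 57, 31) = 31
B (Maxine): max(0, 51, 31, 35) = 51
G (Minnie): min(35, 49, 9) = 9
H (Minnie): min(44, 5) = 5
F (Maxine): max(9, 5, 28) = 28
J (Minnie): min(92, 82, 7) = 7
K (Minnie): min(7, 59, 17, 43) = 7
I (Maxine): max(7, 7) = 7
M (Minnie): min(70, 64, 26, 63) = 26
N (Minnie): min(41, 94, 31) = 31
L (Maxine): max(26, 31) = 31
Root (Minnie): min(51, 28, 7, 31) = 7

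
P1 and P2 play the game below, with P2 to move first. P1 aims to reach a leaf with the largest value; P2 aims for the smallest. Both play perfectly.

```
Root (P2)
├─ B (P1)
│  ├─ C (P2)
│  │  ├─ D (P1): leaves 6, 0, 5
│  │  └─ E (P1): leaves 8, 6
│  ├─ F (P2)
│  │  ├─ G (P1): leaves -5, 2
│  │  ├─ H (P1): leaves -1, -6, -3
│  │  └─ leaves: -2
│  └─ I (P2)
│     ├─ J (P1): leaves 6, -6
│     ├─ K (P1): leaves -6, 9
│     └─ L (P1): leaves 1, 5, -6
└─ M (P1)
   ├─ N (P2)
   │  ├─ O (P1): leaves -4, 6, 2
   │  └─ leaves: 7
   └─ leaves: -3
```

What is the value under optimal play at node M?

6

O: max(-4, 6, 2) = 6
N: min(6, 7) = 6
M: max(6, -3) = 6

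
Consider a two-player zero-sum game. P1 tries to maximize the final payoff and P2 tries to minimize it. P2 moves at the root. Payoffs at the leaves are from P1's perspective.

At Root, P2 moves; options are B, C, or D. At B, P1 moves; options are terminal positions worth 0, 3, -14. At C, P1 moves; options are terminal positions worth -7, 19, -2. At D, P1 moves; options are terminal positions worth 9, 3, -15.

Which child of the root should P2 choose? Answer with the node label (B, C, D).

B (P1): max(0, 3, -14) = 3
C (P1): max(-7, 19, -2) = 19
D (P1): max(9, 3, -15) = 9
Root (P2): min(3, 19, 9) = 3
P2 picks the child with the lowest value: B (value 3).

B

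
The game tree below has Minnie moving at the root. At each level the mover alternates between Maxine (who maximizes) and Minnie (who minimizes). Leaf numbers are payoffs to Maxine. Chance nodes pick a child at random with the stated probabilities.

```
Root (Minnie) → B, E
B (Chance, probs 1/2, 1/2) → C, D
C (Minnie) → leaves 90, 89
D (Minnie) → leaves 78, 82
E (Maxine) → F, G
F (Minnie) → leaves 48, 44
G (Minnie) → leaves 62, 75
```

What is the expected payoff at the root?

62

C (Minnie): min(90, 89) = 89
D (Minnie): min(78, 82) = 78
B (Chance): 1/2·89 + 1/2·78 = 83.5
F (Minnie): min(48, 44) = 44
G (Minnie): min(62, 75) = 62
E (Maxine): max(44, 62) = 62
Root (Minnie): min(83.5, 62) = 62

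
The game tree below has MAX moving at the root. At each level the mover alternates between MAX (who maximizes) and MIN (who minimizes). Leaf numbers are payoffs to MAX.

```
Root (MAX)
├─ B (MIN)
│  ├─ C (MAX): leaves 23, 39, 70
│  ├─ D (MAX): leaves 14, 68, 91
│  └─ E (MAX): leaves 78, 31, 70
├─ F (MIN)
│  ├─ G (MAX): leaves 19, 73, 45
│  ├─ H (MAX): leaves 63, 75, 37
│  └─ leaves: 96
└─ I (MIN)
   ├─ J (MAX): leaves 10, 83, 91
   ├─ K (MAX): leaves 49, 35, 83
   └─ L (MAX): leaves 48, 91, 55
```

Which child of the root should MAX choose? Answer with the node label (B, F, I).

I

C (MAX): max(23, 39, 70) = 70
D (MAX): max(14, 68, 91) = 91
E (MAX): max(78, 31, 70) = 78
B (MIN): min(70, 91, 78) = 70
G (MAX): max(19, 73, 45) = 73
H (MAX): max(63, 75, 37) = 75
F (MIN): min(73, 75, 96) = 73
J (MAX): max(10, 83, 91) = 91
K (MAX): max(49, 35, 83) = 83
L (MAX): max(48, 91, 55) = 91
I (MIN): min(91, 83, 91) = 83
Root (MAX): max(70, 73, 83) = 83
MAX picks the child with the highest value: I (value 83).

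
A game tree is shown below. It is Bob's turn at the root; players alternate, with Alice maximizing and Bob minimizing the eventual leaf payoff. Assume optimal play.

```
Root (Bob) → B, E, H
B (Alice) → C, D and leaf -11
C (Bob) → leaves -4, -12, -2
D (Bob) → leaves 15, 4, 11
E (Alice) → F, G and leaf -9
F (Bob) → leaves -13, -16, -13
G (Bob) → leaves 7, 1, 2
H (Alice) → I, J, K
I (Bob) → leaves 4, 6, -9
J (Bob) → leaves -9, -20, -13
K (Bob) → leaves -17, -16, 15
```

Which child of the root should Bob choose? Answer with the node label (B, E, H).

H

C (Bob): min(-4, -12, -2) = -12
D (Bob): min(15, 4, 11) = 4
B (Alice): max(-12, 4, -11) = 4
F (Bob): min(-13, -16, -13) = -16
G (Bob): min(7, 1, 2) = 1
E (Alice): max(-16, 1, -9) = 1
I (Bob): min(4, 6, -9) = -9
J (Bob): min(-9, -20, -13) = -20
K (Bob): min(-17, -16, 15) = -17
H (Alice): max(-9, -20, -17) = -9
Root (Bob): min(4, 1, -9) = -9
Bob picks the child with the lowest value: H (value -9).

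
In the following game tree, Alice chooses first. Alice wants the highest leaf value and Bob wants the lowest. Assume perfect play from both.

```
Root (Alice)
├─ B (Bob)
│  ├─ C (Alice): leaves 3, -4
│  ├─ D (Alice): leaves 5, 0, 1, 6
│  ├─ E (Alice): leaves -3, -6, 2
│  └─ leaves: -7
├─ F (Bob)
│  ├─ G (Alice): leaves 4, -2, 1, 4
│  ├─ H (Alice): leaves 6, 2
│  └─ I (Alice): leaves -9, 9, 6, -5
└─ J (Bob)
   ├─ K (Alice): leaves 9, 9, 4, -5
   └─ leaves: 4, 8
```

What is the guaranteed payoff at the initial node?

C (Alice): max(3, -4) = 3
D (Alice): max(5, 0, 1, 6) = 6
E (Alice): max(-3, -6, 2) = 2
B (Bob): min(3, 6, 2, -7) = -7
G (Alice): max(4, -2, 1, 4) = 4
H (Alice): max(6, 2) = 6
I (Alice): max(-9, 9, 6, -5) = 9
F (Bob): min(4, 6, 9) = 4
K (Alice): max(9, 9, 4, -5) = 9
J (Bob): min(9, 4, 8) = 4
Root (Alice): max(-7, 4, 4) = 4

4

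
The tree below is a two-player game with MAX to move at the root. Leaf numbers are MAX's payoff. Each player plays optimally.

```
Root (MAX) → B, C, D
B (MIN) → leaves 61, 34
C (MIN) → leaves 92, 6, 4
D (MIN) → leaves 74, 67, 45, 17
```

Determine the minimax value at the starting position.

34

B (MIN): min(61, 34) = 34
C (MIN): min(92, 6, 4) = 4
D (MIN): min(74, 67, 45, 17) = 17
Root (MAX): max(34, 4, 17) = 34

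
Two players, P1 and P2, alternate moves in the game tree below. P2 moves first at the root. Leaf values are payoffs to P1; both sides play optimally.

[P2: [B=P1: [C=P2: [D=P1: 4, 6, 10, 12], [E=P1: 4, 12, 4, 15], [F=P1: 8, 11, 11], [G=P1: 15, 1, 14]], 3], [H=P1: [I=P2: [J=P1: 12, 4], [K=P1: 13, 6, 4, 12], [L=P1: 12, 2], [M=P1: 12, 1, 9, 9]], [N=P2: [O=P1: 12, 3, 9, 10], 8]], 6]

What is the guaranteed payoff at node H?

12

J: max(12, 4) = 12
K: max(13, 6, 4, 12) = 13
L: max(12, 2) = 12
M: max(12, 1, 9, 9) = 12
I: min(12, 13, 12, 12) = 12
O: max(12, 3, 9, 10) = 12
N: min(12, 8) = 8
H: max(12, 8) = 12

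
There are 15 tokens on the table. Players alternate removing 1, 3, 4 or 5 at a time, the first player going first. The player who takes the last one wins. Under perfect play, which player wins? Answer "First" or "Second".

First

Compute winning (W) and losing (L) positions by backward induction:
i:   0  1  2  3  4  5  6  7  8  9 10 11 12 13 14 15
     L  W  L  W  W  W  W  W  L  W  L  W  W  W  W  W
Position 15 is W, so the first player wins.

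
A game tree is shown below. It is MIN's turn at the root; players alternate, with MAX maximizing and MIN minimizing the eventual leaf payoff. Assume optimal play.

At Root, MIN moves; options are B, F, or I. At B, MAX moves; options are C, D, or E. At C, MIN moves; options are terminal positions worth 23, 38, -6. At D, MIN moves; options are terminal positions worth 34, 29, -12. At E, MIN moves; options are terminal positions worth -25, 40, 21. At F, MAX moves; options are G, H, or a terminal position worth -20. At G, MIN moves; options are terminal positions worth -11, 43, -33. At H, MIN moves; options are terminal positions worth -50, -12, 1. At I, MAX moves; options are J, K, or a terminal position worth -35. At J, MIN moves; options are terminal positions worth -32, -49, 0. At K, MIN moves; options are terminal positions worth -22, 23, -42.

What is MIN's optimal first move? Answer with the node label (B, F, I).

C (MIN): min(23, 38, -6) = -6
D (MIN): min(34, 29, -12) = -12
E (MIN): min(-25, 40, 21) = -25
B (MAX): max(-6, -12, -25) = -6
G (MIN): min(-11, 43, -33) = -33
H (MIN): min(-50, -12, 1) = -50
F (MAX): max(-33, -50, -20) = -20
J (MIN): min(-32, -49, 0) = -49
K (MIN): min(-22, 23, -42) = -42
I (MAX): max(-49, -42, -35) = -35
Root (MIN): min(-6, -20, -35) = -35
MIN picks the child with the lowest value: I (value -35).

I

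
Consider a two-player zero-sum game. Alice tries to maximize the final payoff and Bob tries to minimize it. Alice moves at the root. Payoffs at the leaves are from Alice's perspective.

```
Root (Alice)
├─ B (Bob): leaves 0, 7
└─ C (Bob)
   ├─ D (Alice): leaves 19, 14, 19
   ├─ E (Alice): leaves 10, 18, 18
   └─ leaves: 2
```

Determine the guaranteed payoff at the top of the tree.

2

B (Bob): min(0, 7) = 0
D (Alice): max(19, 14, 19) = 19
E (Alice): max(10, 18, 18) = 18
C (Bob): min(19, 18, 2) = 2
Root (Alice): max(0, 2) = 2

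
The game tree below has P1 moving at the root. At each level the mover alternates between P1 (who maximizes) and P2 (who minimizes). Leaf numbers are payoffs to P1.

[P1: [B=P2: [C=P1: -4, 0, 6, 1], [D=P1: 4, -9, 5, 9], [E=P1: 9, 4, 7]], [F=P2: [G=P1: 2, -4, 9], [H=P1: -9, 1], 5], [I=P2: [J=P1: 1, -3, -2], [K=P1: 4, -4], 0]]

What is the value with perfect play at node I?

0

J: max(1, -3, -2) = 1
K: max(4, -4) = 4
I: min(1, 4, 0) = 0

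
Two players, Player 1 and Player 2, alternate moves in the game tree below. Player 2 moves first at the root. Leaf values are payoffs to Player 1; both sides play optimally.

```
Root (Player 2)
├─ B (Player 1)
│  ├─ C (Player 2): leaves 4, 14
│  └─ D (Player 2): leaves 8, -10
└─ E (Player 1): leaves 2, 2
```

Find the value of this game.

2

C (Player 2): min(4, 14) = 4
D (Player 2): min(8, -10) = -10
B (Player 1): max(4, -10) = 4
E (Player 1): max(2, 2) = 2
Root (Player 2): min(4, 2) = 2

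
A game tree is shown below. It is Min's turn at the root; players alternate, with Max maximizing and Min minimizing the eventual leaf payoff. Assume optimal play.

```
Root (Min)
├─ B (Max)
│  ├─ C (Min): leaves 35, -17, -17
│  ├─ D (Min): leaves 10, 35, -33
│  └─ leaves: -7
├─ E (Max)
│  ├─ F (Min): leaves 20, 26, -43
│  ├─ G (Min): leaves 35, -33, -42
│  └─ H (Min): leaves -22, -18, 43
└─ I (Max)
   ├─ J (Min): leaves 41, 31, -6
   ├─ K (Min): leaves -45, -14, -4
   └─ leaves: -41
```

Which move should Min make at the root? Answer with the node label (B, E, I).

E

C (Min): min(35, -17, -17) = -17
D (Min): min(10, 35, -33) = -33
B (Max): max(-17, -33, -7) = -7
F (Min): min(20, 26, -43) = -43
G (Min): min(35, -33, -42) = -42
H (Min): min(-22, -18, 43) = -22
E (Max): max(-43, -42, -22) = -22
J (Min): min(41, 31, -6) = -6
K (Min): min(-45, -14, -4) = -45
I (Max): max(-6, -45, -41) = -6
Root (Min): min(-7, -22, -6) = -22
Min picks the child with the lowest value: E (value -22).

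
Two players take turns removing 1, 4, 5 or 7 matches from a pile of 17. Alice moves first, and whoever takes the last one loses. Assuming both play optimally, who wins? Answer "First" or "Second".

i:   0  1  2  3  4  5  6  7  8  9 10 11 12 13 14 15 16 17
     W  L  W  L  W  W  W  W  W  L  W  L  W  W  W  W  W  L
Position 17 is L, so the second player wins.

Second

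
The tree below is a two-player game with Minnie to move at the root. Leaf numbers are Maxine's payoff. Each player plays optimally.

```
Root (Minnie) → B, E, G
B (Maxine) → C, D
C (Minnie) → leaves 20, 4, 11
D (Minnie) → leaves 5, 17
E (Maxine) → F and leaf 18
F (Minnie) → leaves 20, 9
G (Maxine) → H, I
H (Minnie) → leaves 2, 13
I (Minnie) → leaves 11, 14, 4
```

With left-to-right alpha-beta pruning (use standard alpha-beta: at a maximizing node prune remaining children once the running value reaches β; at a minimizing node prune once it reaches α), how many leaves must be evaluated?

C [α=-∞,β=+∞]: v=4
D [α=4,β=+∞]: v=5
B [α=-∞,β=+∞]: v=5
F [α=-∞,β=5]: v=9
E [α=-∞,β=5]: v=9 after child 1 ≥ β → β-cutoff, skip 1
H [α=-∞,β=5]: v=2
I [α=2,β=5]: v=4
G [α=-∞,β=5]: v=4
Root [α=-∞,β=+∞]: v=4
Leaves evaluated: 12 of 13.

12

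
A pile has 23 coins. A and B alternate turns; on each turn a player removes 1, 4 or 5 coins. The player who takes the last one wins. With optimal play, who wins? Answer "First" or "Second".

Mark each pile size as W (mover wins) or L (mover loses):
i:   0  1  2  3  4  5  6  7  8  9 10 11 12 13 14 15 16 17 18 19 20 21 22 23
     L  W  L  W  W  W  W  W  L  W  L  W  W  W  W  W  L  W  L  W  W  W  W  W
Position 23 is W, so the first player wins.

First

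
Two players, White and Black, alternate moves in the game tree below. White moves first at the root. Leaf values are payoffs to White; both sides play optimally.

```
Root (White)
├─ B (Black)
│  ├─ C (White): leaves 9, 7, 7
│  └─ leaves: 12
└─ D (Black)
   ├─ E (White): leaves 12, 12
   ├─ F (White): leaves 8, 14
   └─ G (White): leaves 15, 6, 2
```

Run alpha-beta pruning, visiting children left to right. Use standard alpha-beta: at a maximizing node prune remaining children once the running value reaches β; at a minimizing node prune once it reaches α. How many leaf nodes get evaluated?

C [α=-∞,β=+∞]: v=9
B [α=-∞,β=+∞]: v=9
E [α=9,β=+∞]: v=12
F [α=9,β=12]: v=14
G [α=9,β=12]: v=15 after child 1 ≥ β → β-cutoff, skip 2
D [α=9,β=+∞]: v=12
Root [α=-∞,β=+∞]: v=12
Leaves evaluated: 9 of 11.

9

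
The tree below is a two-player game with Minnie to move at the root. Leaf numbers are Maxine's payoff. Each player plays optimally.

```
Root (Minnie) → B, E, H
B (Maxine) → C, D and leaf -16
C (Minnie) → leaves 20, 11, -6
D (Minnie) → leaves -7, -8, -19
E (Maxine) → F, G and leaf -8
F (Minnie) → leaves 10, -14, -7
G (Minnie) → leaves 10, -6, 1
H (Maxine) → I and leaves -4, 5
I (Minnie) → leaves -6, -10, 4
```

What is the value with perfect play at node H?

I: min(-6, -10, 4) = -10
H: max(-10, -4, 5) = 5

5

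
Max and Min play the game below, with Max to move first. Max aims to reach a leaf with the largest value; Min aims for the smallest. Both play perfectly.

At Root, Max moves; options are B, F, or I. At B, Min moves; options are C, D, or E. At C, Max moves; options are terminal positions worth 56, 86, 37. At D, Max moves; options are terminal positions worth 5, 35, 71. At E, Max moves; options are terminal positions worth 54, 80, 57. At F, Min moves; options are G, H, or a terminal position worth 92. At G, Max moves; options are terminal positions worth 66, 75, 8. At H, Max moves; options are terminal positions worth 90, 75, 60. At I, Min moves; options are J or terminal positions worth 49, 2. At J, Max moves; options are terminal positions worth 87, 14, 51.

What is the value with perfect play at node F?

G: max(66, 75, 8) = 75
H: max(90, 75, 60) = 90
F: min(75, 90, 92) = 75

75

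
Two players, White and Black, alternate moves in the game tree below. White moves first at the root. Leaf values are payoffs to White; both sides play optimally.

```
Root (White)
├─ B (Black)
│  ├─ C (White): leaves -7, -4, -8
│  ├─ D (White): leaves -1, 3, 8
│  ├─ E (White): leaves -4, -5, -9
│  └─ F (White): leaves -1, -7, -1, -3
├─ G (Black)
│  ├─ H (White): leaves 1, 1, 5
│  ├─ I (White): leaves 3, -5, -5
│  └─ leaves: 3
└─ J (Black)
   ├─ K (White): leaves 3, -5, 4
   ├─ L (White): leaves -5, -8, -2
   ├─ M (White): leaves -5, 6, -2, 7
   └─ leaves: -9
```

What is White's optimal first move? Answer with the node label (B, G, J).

G

C (White): max(-7, -4, -8) = -4
D (White): max(-1, 3, 8) = 8
E (White): max(-4, -5, -9) = -4
F (White): max(-1, -7, -1, -3) = -1
B (Black): min(-4, 8, -4, -1) = -4
H (White): max(1, 1, 5) = 5
I (White): max(3, -5, -5) = 3
G (Black): min(5, 3, 3) = 3
K (White): max(3, -5, 4) = 4
L (White): max(-5, -8, -2) = -2
M (White): max(-5, 6, -2, 7) = 7
J (Black): min(4, -2, 7, -9) = -9
Root (White): max(-4, 3, -9) = 3
White picks the child with the highest value: G (value 3).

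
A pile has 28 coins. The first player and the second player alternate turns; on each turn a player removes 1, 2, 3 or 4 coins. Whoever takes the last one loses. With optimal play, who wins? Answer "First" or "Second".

First

i:   0  1  2  3  4  5  6  7  8  9 10 11 12 13 14 15 16 17 18 19 20 21 22 23 24 25 26 27 28
     W  L  W  W  W  W  L  W  W  W  W  L  W  W  W  W  L  W  W  W  W  L  W  W  W  W  L  W  W
Position 28 is W, so the first player wins.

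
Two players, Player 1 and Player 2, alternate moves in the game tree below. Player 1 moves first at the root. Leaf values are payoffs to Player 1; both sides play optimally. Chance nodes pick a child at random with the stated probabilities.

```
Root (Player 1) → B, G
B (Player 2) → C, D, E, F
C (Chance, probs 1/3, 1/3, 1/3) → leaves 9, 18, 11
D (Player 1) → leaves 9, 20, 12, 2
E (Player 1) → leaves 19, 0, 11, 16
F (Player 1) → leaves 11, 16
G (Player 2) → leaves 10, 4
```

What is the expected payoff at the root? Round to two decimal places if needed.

12.67

C (Chance): 1/3·9 + 1/3·18 + 1/3·11 = 12.67
D (Player 1): max(9, 20, 12, 2) = 20
E (Player 1): max(19, 0, 11, 16) = 19
F (Player 1): max(11, 16) = 16
B (Player 2): min(12.67, 20, 19, 16) = 12.67
G (Player 2): min(10, 4) = 4
Root (Player 1): max(12.67, 4) = 12.67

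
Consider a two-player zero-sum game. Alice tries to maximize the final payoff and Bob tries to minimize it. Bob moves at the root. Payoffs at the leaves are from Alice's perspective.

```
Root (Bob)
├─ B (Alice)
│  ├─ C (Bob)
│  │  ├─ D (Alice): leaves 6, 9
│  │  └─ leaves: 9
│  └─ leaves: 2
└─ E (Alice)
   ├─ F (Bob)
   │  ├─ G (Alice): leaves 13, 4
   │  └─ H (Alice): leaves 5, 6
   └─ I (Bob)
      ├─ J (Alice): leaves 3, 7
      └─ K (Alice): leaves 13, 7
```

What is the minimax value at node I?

7

J: max(3, 7) = 7
K: max(13, 7) = 13
I: min(7, 13) = 7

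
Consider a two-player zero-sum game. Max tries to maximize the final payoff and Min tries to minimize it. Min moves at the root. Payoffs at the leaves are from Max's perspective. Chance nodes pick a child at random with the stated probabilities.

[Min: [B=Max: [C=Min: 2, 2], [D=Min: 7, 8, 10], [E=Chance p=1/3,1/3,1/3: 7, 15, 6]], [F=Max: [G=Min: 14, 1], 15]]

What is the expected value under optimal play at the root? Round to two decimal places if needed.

C (Min): min(2, 2) = 2
D (Min): min(7, 8, 10) = 7
E (Chance): 1/3·7 + 1/3·15 + 1/3·6 = 9.33
B (Max): max(2, 7, 9.33) = 9.33
G (Min): min(14, 1) = 1
F (Max): max(1, 15) = 15
Root (Min): min(9.33, 15) = 9.33

9.33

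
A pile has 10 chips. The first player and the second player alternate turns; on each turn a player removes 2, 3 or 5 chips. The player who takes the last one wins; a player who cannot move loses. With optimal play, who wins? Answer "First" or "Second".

W/L table (W = player to move can force a win):
i:   0  1  2  3  4  5  6  7  8  9 10
     L  L  W  W  W  W  W  L  L  W  W
Position 10 is W, so the first player wins.

First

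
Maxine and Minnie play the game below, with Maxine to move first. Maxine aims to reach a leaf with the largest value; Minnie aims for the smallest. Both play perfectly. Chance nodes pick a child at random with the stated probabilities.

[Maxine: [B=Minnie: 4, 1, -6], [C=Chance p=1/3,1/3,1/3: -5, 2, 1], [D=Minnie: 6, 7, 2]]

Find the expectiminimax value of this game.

2

B (Minnie): min(4, 1, -6) = -6
C (Chance): 1/3·-5 + 1/3·2 + 1/3·1 = -0.67
D (Minnie): min(6, 7, 2) = 2
Root (Maxine): max(-6, -0.67, 2) = 2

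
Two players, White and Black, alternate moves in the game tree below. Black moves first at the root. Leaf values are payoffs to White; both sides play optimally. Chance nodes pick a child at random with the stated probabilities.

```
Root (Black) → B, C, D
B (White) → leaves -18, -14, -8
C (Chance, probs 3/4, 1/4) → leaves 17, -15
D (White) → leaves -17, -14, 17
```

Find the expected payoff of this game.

B (White): max(-18, -14, -8) = -8
C (Chance): 3/4·17 + 1/4·-15 = 9
D (White): max(-17, -14, 17) = 17
Root (Black): min(-8, 9, 17) = -8

-8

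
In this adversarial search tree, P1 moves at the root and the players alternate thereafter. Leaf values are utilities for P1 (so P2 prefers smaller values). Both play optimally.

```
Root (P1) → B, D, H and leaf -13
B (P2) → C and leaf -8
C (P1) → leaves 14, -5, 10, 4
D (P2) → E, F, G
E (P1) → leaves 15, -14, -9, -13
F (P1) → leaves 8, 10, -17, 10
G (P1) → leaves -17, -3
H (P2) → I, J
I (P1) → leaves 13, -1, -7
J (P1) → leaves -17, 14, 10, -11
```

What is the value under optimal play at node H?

I: max(13, -1, -7) = 13
J: max(-17, 14, 10, -11) = 14
H: min(13, 14) = 13

13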